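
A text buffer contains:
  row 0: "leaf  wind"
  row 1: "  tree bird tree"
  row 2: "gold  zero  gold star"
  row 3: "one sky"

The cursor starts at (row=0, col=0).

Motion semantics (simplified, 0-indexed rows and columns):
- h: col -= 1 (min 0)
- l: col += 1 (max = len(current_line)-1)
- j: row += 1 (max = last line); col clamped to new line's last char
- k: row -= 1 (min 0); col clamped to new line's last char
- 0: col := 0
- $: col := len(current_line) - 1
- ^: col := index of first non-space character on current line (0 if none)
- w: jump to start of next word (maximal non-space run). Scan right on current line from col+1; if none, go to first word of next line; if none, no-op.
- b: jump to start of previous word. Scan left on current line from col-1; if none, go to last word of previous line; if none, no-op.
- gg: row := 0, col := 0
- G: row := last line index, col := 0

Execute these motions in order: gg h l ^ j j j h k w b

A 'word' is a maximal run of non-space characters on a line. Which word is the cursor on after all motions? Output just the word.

After 1 (gg): row=0 col=0 char='l'
After 2 (h): row=0 col=0 char='l'
After 3 (l): row=0 col=1 char='e'
After 4 (^): row=0 col=0 char='l'
After 5 (j): row=1 col=0 char='_'
After 6 (j): row=2 col=0 char='g'
After 7 (j): row=3 col=0 char='o'
After 8 (h): row=3 col=0 char='o'
After 9 (k): row=2 col=0 char='g'
After 10 (w): row=2 col=6 char='z'
After 11 (b): row=2 col=0 char='g'

Answer: gold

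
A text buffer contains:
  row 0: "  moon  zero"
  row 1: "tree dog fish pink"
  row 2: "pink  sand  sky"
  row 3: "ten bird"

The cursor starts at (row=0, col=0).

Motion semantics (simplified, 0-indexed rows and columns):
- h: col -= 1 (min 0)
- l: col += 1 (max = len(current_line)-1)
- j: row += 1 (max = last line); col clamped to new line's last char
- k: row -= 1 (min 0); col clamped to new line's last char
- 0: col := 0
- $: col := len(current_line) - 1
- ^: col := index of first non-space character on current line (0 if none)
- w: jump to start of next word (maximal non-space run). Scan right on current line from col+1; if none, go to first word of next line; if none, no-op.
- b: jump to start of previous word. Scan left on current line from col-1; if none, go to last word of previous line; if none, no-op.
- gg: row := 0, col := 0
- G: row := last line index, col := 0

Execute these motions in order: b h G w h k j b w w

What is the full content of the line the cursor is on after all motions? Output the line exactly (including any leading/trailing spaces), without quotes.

Answer: ten bird

Derivation:
After 1 (b): row=0 col=0 char='_'
After 2 (h): row=0 col=0 char='_'
After 3 (G): row=3 col=0 char='t'
After 4 (w): row=3 col=4 char='b'
After 5 (h): row=3 col=3 char='_'
After 6 (k): row=2 col=3 char='k'
After 7 (j): row=3 col=3 char='_'
After 8 (b): row=3 col=0 char='t'
After 9 (w): row=3 col=4 char='b'
After 10 (w): row=3 col=4 char='b'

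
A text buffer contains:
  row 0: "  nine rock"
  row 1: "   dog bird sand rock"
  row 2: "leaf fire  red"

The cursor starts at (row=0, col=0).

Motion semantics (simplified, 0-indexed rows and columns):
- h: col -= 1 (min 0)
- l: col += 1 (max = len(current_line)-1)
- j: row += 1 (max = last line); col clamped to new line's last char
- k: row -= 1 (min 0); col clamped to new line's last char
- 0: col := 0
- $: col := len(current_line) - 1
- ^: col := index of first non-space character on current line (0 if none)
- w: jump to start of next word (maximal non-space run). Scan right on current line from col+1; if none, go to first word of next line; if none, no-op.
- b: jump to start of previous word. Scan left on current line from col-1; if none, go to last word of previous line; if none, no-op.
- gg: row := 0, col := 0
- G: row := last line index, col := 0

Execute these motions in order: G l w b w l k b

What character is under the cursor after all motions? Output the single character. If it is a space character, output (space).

Answer: d

Derivation:
After 1 (G): row=2 col=0 char='l'
After 2 (l): row=2 col=1 char='e'
After 3 (w): row=2 col=5 char='f'
After 4 (b): row=2 col=0 char='l'
After 5 (w): row=2 col=5 char='f'
After 6 (l): row=2 col=6 char='i'
After 7 (k): row=1 col=6 char='_'
After 8 (b): row=1 col=3 char='d'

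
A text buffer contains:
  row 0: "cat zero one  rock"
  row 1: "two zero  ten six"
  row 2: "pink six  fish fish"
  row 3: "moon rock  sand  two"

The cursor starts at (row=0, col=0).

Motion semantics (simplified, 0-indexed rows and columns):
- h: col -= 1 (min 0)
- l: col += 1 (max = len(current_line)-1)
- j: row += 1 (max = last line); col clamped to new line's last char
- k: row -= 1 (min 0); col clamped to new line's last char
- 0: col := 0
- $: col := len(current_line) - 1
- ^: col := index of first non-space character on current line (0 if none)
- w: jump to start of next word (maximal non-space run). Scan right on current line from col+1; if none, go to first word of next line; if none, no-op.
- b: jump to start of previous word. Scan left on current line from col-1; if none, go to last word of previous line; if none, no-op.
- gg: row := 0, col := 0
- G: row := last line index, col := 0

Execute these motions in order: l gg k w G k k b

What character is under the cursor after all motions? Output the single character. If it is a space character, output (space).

Answer: r

Derivation:
After 1 (l): row=0 col=1 char='a'
After 2 (gg): row=0 col=0 char='c'
After 3 (k): row=0 col=0 char='c'
After 4 (w): row=0 col=4 char='z'
After 5 (G): row=3 col=0 char='m'
After 6 (k): row=2 col=0 char='p'
After 7 (k): row=1 col=0 char='t'
After 8 (b): row=0 col=14 char='r'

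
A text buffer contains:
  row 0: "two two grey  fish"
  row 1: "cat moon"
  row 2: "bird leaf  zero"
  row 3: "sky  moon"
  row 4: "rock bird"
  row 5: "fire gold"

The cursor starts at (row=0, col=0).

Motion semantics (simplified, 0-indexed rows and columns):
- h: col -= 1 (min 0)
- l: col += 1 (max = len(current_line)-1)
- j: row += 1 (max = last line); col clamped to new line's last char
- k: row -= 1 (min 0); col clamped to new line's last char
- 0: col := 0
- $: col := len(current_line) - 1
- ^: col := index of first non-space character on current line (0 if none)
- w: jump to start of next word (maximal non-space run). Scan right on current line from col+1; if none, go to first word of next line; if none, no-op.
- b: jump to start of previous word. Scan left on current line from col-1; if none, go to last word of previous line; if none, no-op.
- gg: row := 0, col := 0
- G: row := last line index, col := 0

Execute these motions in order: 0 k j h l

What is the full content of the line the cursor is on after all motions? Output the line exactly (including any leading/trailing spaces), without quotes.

Answer: cat moon

Derivation:
After 1 (0): row=0 col=0 char='t'
After 2 (k): row=0 col=0 char='t'
After 3 (j): row=1 col=0 char='c'
After 4 (h): row=1 col=0 char='c'
After 5 (l): row=1 col=1 char='a'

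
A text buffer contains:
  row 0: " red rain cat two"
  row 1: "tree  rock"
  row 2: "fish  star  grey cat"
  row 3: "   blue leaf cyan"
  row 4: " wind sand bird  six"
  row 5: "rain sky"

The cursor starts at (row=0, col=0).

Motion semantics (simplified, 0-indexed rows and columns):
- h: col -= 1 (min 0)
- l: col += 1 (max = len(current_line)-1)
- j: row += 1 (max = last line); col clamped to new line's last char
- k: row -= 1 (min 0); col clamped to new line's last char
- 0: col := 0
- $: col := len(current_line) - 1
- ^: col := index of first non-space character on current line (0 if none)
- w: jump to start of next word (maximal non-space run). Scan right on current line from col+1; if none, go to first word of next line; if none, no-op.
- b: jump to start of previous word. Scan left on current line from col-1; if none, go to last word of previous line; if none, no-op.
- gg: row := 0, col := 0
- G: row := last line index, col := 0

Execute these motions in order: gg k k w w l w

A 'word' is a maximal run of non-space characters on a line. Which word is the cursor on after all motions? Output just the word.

Answer: cat

Derivation:
After 1 (gg): row=0 col=0 char='_'
After 2 (k): row=0 col=0 char='_'
After 3 (k): row=0 col=0 char='_'
After 4 (w): row=0 col=1 char='r'
After 5 (w): row=0 col=5 char='r'
After 6 (l): row=0 col=6 char='a'
After 7 (w): row=0 col=10 char='c'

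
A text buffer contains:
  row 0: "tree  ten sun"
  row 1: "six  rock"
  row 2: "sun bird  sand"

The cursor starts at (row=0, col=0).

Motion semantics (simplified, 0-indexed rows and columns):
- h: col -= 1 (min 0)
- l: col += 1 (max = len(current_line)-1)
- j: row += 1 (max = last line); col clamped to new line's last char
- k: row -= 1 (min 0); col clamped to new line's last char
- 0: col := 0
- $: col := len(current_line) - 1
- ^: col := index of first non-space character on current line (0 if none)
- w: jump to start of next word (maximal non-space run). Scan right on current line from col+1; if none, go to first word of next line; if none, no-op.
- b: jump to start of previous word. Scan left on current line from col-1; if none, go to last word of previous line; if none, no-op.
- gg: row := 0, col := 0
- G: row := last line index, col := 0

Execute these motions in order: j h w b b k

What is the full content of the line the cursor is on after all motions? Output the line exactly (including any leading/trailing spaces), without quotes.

Answer: tree  ten sun

Derivation:
After 1 (j): row=1 col=0 char='s'
After 2 (h): row=1 col=0 char='s'
After 3 (w): row=1 col=5 char='r'
After 4 (b): row=1 col=0 char='s'
After 5 (b): row=0 col=10 char='s'
After 6 (k): row=0 col=10 char='s'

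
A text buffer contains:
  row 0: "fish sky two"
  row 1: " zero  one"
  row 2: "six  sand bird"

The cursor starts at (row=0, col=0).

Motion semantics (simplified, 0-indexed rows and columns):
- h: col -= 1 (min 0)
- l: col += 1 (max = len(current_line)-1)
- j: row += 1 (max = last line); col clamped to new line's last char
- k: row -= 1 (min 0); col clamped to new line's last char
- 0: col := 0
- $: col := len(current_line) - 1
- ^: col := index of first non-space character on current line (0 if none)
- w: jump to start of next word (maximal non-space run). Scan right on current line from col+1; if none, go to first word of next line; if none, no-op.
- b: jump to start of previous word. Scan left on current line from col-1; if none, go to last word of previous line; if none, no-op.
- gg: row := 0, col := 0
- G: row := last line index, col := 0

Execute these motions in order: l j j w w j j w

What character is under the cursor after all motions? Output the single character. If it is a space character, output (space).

Answer: b

Derivation:
After 1 (l): row=0 col=1 char='i'
After 2 (j): row=1 col=1 char='z'
After 3 (j): row=2 col=1 char='i'
After 4 (w): row=2 col=5 char='s'
After 5 (w): row=2 col=10 char='b'
After 6 (j): row=2 col=10 char='b'
After 7 (j): row=2 col=10 char='b'
After 8 (w): row=2 col=10 char='b'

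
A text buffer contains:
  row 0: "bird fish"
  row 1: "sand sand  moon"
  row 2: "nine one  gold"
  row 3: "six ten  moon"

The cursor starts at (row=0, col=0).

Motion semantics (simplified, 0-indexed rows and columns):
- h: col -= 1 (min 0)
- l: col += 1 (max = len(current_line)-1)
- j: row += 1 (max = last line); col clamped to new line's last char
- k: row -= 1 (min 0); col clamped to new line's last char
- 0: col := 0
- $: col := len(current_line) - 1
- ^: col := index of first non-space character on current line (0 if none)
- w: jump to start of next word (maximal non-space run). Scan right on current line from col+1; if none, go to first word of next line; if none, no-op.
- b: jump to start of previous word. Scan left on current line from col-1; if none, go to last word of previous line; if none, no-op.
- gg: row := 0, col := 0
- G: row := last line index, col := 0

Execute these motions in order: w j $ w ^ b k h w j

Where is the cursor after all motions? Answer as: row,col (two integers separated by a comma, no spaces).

Answer: 2,0

Derivation:
After 1 (w): row=0 col=5 char='f'
After 2 (j): row=1 col=5 char='s'
After 3 ($): row=1 col=14 char='n'
After 4 (w): row=2 col=0 char='n'
After 5 (^): row=2 col=0 char='n'
After 6 (b): row=1 col=11 char='m'
After 7 (k): row=0 col=8 char='h'
After 8 (h): row=0 col=7 char='s'
After 9 (w): row=1 col=0 char='s'
After 10 (j): row=2 col=0 char='n'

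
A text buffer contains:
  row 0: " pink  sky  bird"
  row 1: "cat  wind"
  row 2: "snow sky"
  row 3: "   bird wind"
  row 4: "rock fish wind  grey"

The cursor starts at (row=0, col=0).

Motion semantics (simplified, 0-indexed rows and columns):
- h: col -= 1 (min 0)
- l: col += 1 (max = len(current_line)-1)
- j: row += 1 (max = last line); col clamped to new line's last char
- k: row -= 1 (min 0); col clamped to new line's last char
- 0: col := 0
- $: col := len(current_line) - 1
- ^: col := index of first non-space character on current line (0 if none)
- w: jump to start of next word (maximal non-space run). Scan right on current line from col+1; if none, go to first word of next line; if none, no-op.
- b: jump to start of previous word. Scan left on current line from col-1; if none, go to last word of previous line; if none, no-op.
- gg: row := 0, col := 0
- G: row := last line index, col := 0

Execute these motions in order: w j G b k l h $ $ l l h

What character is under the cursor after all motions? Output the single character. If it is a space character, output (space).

After 1 (w): row=0 col=1 char='p'
After 2 (j): row=1 col=1 char='a'
After 3 (G): row=4 col=0 char='r'
After 4 (b): row=3 col=8 char='w'
After 5 (k): row=2 col=7 char='y'
After 6 (l): row=2 col=7 char='y'
After 7 (h): row=2 col=6 char='k'
After 8 ($): row=2 col=7 char='y'
After 9 ($): row=2 col=7 char='y'
After 10 (l): row=2 col=7 char='y'
After 11 (l): row=2 col=7 char='y'
After 12 (h): row=2 col=6 char='k'

Answer: k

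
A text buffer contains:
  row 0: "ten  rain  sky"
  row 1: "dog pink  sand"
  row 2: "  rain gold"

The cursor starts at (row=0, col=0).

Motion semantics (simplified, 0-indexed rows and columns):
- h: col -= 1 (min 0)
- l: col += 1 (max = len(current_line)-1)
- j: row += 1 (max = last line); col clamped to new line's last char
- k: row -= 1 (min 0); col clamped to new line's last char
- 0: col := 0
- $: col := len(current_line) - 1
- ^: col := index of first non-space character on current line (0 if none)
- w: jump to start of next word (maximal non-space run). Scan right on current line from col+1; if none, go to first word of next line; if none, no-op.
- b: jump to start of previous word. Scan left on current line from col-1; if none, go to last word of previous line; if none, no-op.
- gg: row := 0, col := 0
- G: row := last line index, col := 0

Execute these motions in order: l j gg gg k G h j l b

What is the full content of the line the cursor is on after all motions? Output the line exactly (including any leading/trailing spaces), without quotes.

After 1 (l): row=0 col=1 char='e'
After 2 (j): row=1 col=1 char='o'
After 3 (gg): row=0 col=0 char='t'
After 4 (gg): row=0 col=0 char='t'
After 5 (k): row=0 col=0 char='t'
After 6 (G): row=2 col=0 char='_'
After 7 (h): row=2 col=0 char='_'
After 8 (j): row=2 col=0 char='_'
After 9 (l): row=2 col=1 char='_'
After 10 (b): row=1 col=10 char='s'

Answer: dog pink  sand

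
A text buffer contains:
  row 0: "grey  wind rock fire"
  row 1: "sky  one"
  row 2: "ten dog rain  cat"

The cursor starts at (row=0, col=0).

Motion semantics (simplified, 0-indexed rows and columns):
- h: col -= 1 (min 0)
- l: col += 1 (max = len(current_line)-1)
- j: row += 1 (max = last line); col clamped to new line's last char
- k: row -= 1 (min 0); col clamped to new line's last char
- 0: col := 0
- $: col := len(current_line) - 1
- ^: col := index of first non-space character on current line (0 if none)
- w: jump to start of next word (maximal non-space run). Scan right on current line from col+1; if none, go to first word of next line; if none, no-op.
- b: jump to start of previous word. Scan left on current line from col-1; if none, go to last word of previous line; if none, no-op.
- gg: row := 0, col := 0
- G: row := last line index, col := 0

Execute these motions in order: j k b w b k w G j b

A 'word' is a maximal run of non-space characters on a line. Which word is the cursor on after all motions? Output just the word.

Answer: one

Derivation:
After 1 (j): row=1 col=0 char='s'
After 2 (k): row=0 col=0 char='g'
After 3 (b): row=0 col=0 char='g'
After 4 (w): row=0 col=6 char='w'
After 5 (b): row=0 col=0 char='g'
After 6 (k): row=0 col=0 char='g'
After 7 (w): row=0 col=6 char='w'
After 8 (G): row=2 col=0 char='t'
After 9 (j): row=2 col=0 char='t'
After 10 (b): row=1 col=5 char='o'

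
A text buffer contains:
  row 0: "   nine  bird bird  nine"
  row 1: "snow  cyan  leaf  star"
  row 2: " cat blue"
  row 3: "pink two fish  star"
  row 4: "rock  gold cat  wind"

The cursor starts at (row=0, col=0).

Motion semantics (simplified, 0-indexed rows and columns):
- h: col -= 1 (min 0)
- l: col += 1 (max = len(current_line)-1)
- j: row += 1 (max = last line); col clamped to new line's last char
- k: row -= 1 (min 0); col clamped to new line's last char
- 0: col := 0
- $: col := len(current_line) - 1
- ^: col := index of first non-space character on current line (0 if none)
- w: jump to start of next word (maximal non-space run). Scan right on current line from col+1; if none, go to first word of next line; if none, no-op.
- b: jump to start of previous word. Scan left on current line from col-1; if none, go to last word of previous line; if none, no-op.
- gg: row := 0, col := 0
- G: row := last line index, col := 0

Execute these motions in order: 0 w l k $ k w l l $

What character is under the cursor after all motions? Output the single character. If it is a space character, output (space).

Answer: r

Derivation:
After 1 (0): row=0 col=0 char='_'
After 2 (w): row=0 col=3 char='n'
After 3 (l): row=0 col=4 char='i'
After 4 (k): row=0 col=4 char='i'
After 5 ($): row=0 col=23 char='e'
After 6 (k): row=0 col=23 char='e'
After 7 (w): row=1 col=0 char='s'
After 8 (l): row=1 col=1 char='n'
After 9 (l): row=1 col=2 char='o'
After 10 ($): row=1 col=21 char='r'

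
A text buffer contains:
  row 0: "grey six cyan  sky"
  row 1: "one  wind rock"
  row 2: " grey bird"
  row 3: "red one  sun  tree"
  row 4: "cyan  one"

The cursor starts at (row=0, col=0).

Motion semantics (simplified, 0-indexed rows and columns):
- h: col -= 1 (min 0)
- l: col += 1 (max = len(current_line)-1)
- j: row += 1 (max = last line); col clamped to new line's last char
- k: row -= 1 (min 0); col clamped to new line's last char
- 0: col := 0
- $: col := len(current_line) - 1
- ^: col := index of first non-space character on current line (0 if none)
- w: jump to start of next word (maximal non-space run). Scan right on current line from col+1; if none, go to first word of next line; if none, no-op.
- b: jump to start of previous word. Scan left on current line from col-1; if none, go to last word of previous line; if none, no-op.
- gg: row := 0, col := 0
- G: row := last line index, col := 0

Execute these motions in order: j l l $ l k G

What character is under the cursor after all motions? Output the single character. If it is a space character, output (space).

After 1 (j): row=1 col=0 char='o'
After 2 (l): row=1 col=1 char='n'
After 3 (l): row=1 col=2 char='e'
After 4 ($): row=1 col=13 char='k'
After 5 (l): row=1 col=13 char='k'
After 6 (k): row=0 col=13 char='_'
After 7 (G): row=4 col=0 char='c'

Answer: c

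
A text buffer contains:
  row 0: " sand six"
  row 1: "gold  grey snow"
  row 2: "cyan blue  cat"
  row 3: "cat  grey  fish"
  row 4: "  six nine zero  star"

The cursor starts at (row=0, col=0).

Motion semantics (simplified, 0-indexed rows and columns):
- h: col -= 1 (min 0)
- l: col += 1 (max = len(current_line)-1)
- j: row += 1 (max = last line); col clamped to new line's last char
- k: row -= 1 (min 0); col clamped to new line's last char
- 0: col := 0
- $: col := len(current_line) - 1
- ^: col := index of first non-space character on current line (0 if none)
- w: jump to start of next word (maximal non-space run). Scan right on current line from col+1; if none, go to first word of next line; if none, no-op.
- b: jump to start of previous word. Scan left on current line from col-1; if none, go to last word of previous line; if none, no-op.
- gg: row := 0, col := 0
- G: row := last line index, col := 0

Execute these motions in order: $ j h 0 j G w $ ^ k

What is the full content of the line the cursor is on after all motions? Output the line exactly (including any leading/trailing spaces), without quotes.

After 1 ($): row=0 col=8 char='x'
After 2 (j): row=1 col=8 char='e'
After 3 (h): row=1 col=7 char='r'
After 4 (0): row=1 col=0 char='g'
After 5 (j): row=2 col=0 char='c'
After 6 (G): row=4 col=0 char='_'
After 7 (w): row=4 col=2 char='s'
After 8 ($): row=4 col=20 char='r'
After 9 (^): row=4 col=2 char='s'
After 10 (k): row=3 col=2 char='t'

Answer: cat  grey  fish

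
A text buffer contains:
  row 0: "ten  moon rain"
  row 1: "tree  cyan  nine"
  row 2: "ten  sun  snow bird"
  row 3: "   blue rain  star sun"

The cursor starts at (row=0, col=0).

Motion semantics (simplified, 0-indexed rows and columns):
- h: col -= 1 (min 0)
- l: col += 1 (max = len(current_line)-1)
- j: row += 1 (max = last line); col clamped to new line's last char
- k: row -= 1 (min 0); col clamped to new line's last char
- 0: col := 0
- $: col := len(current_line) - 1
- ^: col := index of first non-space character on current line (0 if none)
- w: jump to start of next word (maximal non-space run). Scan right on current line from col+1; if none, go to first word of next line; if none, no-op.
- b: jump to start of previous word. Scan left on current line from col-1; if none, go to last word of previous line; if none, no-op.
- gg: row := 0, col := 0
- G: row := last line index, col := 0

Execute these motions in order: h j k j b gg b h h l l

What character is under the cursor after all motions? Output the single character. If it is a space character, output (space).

After 1 (h): row=0 col=0 char='t'
After 2 (j): row=1 col=0 char='t'
After 3 (k): row=0 col=0 char='t'
After 4 (j): row=1 col=0 char='t'
After 5 (b): row=0 col=10 char='r'
After 6 (gg): row=0 col=0 char='t'
After 7 (b): row=0 col=0 char='t'
After 8 (h): row=0 col=0 char='t'
After 9 (h): row=0 col=0 char='t'
After 10 (l): row=0 col=1 char='e'
After 11 (l): row=0 col=2 char='n'

Answer: n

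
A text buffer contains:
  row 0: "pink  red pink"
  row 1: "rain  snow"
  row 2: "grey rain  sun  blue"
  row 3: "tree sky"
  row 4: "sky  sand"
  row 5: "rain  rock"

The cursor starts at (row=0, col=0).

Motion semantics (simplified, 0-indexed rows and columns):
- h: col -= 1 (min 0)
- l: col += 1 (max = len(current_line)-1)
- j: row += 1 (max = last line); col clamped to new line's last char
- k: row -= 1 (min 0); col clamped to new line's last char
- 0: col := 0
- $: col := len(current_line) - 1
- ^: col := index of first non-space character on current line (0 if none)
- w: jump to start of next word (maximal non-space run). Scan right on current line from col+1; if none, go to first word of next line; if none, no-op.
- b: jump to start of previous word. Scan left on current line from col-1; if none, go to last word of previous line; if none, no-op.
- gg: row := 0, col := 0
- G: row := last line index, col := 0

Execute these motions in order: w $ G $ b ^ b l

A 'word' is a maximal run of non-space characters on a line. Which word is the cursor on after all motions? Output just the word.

After 1 (w): row=0 col=6 char='r'
After 2 ($): row=0 col=13 char='k'
After 3 (G): row=5 col=0 char='r'
After 4 ($): row=5 col=9 char='k'
After 5 (b): row=5 col=6 char='r'
After 6 (^): row=5 col=0 char='r'
After 7 (b): row=4 col=5 char='s'
After 8 (l): row=4 col=6 char='a'

Answer: sand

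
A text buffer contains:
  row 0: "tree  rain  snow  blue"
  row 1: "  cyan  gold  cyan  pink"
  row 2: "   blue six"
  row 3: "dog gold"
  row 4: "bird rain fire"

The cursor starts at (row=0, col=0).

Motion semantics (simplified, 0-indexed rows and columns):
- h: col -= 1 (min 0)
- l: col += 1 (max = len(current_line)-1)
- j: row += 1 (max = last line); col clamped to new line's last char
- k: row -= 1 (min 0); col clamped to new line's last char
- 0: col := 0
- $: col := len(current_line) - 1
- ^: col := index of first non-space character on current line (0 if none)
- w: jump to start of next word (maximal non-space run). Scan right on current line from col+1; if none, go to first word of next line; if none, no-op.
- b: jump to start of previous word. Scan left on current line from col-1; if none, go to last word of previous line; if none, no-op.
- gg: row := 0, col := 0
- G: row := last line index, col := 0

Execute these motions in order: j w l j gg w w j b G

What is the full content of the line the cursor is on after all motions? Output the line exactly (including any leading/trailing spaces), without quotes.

Answer: bird rain fire

Derivation:
After 1 (j): row=1 col=0 char='_'
After 2 (w): row=1 col=2 char='c'
After 3 (l): row=1 col=3 char='y'
After 4 (j): row=2 col=3 char='b'
After 5 (gg): row=0 col=0 char='t'
After 6 (w): row=0 col=6 char='r'
After 7 (w): row=0 col=12 char='s'
After 8 (j): row=1 col=12 char='_'
After 9 (b): row=1 col=8 char='g'
After 10 (G): row=4 col=0 char='b'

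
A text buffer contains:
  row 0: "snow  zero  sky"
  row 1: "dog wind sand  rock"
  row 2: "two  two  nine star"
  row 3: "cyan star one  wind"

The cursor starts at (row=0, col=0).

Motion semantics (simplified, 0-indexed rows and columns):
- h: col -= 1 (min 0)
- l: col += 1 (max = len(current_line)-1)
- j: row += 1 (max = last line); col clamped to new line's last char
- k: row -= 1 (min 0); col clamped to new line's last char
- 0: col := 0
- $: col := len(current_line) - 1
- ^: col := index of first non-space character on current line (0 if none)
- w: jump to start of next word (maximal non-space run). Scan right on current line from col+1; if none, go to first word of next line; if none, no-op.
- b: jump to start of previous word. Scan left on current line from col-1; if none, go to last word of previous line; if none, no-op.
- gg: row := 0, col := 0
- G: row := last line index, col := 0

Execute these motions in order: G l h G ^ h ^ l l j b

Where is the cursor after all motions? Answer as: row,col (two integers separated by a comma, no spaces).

After 1 (G): row=3 col=0 char='c'
After 2 (l): row=3 col=1 char='y'
After 3 (h): row=3 col=0 char='c'
After 4 (G): row=3 col=0 char='c'
After 5 (^): row=3 col=0 char='c'
After 6 (h): row=3 col=0 char='c'
After 7 (^): row=3 col=0 char='c'
After 8 (l): row=3 col=1 char='y'
After 9 (l): row=3 col=2 char='a'
After 10 (j): row=3 col=2 char='a'
After 11 (b): row=3 col=0 char='c'

Answer: 3,0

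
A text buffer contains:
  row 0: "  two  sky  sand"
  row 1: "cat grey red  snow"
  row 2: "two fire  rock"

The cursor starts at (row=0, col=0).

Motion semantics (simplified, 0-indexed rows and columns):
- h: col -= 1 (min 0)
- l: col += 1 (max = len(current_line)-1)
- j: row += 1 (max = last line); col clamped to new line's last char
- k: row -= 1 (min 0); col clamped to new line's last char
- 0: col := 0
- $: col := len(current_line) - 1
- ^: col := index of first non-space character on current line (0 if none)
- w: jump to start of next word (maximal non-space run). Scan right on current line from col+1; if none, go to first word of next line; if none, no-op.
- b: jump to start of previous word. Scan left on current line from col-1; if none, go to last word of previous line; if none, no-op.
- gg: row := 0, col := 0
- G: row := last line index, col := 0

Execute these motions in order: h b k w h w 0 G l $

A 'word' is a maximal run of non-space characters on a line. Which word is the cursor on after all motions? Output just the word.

After 1 (h): row=0 col=0 char='_'
After 2 (b): row=0 col=0 char='_'
After 3 (k): row=0 col=0 char='_'
After 4 (w): row=0 col=2 char='t'
After 5 (h): row=0 col=1 char='_'
After 6 (w): row=0 col=2 char='t'
After 7 (0): row=0 col=0 char='_'
After 8 (G): row=2 col=0 char='t'
After 9 (l): row=2 col=1 char='w'
After 10 ($): row=2 col=13 char='k'

Answer: rock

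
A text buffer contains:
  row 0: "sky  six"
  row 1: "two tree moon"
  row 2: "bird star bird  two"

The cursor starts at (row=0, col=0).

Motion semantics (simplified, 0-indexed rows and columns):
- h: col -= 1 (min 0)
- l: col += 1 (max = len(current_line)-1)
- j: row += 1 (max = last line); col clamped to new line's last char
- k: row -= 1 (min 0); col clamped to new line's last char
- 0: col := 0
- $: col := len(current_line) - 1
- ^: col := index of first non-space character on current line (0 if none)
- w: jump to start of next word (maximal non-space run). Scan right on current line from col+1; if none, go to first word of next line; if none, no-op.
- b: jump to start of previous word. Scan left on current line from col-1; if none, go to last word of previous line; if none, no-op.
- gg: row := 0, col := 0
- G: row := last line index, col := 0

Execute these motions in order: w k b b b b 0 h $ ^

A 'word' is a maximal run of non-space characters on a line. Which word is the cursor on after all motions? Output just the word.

Answer: sky

Derivation:
After 1 (w): row=0 col=5 char='s'
After 2 (k): row=0 col=5 char='s'
After 3 (b): row=0 col=0 char='s'
After 4 (b): row=0 col=0 char='s'
After 5 (b): row=0 col=0 char='s'
After 6 (b): row=0 col=0 char='s'
After 7 (0): row=0 col=0 char='s'
After 8 (h): row=0 col=0 char='s'
After 9 ($): row=0 col=7 char='x'
After 10 (^): row=0 col=0 char='s'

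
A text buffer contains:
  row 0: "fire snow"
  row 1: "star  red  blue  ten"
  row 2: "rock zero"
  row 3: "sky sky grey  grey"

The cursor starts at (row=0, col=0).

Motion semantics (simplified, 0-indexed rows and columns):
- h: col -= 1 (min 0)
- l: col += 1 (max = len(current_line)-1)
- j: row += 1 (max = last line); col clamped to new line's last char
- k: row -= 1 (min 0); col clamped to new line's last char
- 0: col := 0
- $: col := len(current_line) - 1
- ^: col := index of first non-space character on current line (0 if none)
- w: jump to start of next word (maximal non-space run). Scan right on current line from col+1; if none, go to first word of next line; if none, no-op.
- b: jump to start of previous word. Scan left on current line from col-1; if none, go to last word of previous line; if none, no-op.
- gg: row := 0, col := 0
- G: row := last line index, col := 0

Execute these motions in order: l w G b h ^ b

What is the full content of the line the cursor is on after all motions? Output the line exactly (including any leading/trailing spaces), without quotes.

Answer: star  red  blue  ten

Derivation:
After 1 (l): row=0 col=1 char='i'
After 2 (w): row=0 col=5 char='s'
After 3 (G): row=3 col=0 char='s'
After 4 (b): row=2 col=5 char='z'
After 5 (h): row=2 col=4 char='_'
After 6 (^): row=2 col=0 char='r'
After 7 (b): row=1 col=17 char='t'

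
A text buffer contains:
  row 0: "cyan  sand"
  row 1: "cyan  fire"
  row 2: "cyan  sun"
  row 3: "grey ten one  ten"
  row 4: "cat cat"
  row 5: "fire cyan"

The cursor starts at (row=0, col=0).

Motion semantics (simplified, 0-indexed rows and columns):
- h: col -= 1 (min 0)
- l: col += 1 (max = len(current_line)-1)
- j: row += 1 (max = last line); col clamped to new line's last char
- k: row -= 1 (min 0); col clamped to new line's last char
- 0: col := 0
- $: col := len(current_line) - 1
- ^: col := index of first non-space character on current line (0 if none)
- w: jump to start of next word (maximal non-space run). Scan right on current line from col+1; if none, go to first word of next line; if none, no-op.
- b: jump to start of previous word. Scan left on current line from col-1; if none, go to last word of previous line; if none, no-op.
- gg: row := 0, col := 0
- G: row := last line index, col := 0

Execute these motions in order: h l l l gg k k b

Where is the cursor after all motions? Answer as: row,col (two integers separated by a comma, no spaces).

Answer: 0,0

Derivation:
After 1 (h): row=0 col=0 char='c'
After 2 (l): row=0 col=1 char='y'
After 3 (l): row=0 col=2 char='a'
After 4 (l): row=0 col=3 char='n'
After 5 (gg): row=0 col=0 char='c'
After 6 (k): row=0 col=0 char='c'
After 7 (k): row=0 col=0 char='c'
After 8 (b): row=0 col=0 char='c'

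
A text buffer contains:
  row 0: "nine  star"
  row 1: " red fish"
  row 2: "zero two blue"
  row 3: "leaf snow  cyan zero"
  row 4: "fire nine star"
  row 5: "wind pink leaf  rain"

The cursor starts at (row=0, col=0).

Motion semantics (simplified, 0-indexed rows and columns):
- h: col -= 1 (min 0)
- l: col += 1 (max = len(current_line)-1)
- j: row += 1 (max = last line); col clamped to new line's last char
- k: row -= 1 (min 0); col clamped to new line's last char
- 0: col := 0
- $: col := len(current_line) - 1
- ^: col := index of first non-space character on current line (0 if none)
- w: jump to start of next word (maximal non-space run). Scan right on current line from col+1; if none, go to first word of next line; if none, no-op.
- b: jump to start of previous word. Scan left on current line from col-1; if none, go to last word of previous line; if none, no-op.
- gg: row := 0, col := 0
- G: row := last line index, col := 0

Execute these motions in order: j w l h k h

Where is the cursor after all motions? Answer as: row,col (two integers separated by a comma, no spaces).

Answer: 0,0

Derivation:
After 1 (j): row=1 col=0 char='_'
After 2 (w): row=1 col=1 char='r'
After 3 (l): row=1 col=2 char='e'
After 4 (h): row=1 col=1 char='r'
After 5 (k): row=0 col=1 char='i'
After 6 (h): row=0 col=0 char='n'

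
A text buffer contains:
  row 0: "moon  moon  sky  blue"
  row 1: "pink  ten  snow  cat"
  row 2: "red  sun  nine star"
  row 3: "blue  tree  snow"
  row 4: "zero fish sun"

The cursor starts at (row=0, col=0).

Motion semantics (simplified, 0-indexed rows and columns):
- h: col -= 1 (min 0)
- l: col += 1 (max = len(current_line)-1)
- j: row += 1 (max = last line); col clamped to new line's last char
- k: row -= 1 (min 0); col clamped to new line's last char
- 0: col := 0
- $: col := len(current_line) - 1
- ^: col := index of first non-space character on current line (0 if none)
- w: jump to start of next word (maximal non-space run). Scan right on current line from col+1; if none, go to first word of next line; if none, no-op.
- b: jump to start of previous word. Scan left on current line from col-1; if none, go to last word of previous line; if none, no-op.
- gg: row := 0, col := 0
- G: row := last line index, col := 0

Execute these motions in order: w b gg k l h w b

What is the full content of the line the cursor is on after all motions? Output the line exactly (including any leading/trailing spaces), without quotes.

After 1 (w): row=0 col=6 char='m'
After 2 (b): row=0 col=0 char='m'
After 3 (gg): row=0 col=0 char='m'
After 4 (k): row=0 col=0 char='m'
After 5 (l): row=0 col=1 char='o'
After 6 (h): row=0 col=0 char='m'
After 7 (w): row=0 col=6 char='m'
After 8 (b): row=0 col=0 char='m'

Answer: moon  moon  sky  blue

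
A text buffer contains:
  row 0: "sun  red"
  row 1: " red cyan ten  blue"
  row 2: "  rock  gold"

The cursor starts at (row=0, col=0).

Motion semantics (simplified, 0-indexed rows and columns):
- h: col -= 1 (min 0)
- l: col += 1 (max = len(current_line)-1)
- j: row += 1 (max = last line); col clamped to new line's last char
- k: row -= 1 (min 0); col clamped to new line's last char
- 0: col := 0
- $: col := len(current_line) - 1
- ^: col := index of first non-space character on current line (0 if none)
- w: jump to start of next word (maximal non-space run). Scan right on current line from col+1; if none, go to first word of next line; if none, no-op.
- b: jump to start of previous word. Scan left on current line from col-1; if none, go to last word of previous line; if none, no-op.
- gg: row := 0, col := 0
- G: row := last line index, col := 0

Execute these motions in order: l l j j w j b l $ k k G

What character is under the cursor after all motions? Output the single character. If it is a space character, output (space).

After 1 (l): row=0 col=1 char='u'
After 2 (l): row=0 col=2 char='n'
After 3 (j): row=1 col=2 char='e'
After 4 (j): row=2 col=2 char='r'
After 5 (w): row=2 col=8 char='g'
After 6 (j): row=2 col=8 char='g'
After 7 (b): row=2 col=2 char='r'
After 8 (l): row=2 col=3 char='o'
After 9 ($): row=2 col=11 char='d'
After 10 (k): row=1 col=11 char='e'
After 11 (k): row=0 col=7 char='d'
After 12 (G): row=2 col=0 char='_'

Answer: (space)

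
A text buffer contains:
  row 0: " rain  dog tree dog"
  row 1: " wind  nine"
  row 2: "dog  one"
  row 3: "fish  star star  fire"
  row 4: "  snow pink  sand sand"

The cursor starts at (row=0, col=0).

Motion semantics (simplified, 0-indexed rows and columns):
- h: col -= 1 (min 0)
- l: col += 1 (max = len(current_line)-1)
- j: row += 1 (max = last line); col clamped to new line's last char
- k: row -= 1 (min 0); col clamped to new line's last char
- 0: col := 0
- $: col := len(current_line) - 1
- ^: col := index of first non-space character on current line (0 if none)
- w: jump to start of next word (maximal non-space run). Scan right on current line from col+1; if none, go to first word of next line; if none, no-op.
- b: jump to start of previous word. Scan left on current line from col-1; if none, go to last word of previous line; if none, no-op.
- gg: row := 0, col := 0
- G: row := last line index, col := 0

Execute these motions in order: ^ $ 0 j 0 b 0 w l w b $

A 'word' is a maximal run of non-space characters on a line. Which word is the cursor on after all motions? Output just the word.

Answer: dog

Derivation:
After 1 (^): row=0 col=1 char='r'
After 2 ($): row=0 col=18 char='g'
After 3 (0): row=0 col=0 char='_'
After 4 (j): row=1 col=0 char='_'
After 5 (0): row=1 col=0 char='_'
After 6 (b): row=0 col=16 char='d'
After 7 (0): row=0 col=0 char='_'
After 8 (w): row=0 col=1 char='r'
After 9 (l): row=0 col=2 char='a'
After 10 (w): row=0 col=7 char='d'
After 11 (b): row=0 col=1 char='r'
After 12 ($): row=0 col=18 char='g'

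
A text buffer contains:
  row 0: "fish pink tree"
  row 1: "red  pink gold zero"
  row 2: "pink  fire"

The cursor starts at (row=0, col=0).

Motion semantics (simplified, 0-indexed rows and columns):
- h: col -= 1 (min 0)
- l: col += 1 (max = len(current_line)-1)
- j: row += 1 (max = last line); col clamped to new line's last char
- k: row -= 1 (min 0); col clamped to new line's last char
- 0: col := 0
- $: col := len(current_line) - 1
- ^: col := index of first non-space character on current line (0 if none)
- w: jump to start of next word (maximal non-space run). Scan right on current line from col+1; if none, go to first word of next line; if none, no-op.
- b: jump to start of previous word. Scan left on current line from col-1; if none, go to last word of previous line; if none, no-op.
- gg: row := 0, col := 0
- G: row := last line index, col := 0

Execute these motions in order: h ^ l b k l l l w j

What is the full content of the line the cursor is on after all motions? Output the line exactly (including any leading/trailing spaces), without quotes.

Answer: red  pink gold zero

Derivation:
After 1 (h): row=0 col=0 char='f'
After 2 (^): row=0 col=0 char='f'
After 3 (l): row=0 col=1 char='i'
After 4 (b): row=0 col=0 char='f'
After 5 (k): row=0 col=0 char='f'
After 6 (l): row=0 col=1 char='i'
After 7 (l): row=0 col=2 char='s'
After 8 (l): row=0 col=3 char='h'
After 9 (w): row=0 col=5 char='p'
After 10 (j): row=1 col=5 char='p'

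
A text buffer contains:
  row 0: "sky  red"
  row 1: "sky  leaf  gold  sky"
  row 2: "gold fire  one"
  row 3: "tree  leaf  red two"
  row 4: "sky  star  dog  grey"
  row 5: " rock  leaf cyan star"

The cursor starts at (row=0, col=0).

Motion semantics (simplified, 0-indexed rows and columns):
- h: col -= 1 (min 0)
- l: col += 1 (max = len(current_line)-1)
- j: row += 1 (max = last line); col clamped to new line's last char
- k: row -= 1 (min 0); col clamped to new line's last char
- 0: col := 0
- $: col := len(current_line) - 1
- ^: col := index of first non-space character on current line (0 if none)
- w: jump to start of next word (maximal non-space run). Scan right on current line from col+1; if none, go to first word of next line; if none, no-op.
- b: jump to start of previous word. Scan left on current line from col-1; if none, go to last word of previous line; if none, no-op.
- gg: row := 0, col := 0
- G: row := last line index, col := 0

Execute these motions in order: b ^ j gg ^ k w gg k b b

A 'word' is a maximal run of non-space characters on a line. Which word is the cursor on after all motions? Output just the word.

Answer: sky

Derivation:
After 1 (b): row=0 col=0 char='s'
After 2 (^): row=0 col=0 char='s'
After 3 (j): row=1 col=0 char='s'
After 4 (gg): row=0 col=0 char='s'
After 5 (^): row=0 col=0 char='s'
After 6 (k): row=0 col=0 char='s'
After 7 (w): row=0 col=5 char='r'
After 8 (gg): row=0 col=0 char='s'
After 9 (k): row=0 col=0 char='s'
After 10 (b): row=0 col=0 char='s'
After 11 (b): row=0 col=0 char='s'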